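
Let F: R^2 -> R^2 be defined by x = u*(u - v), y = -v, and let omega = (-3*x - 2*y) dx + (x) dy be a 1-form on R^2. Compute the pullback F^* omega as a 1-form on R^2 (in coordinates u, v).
F^* omega = (-6*u^3 + 9*u^2*v - 3*u*v^2 + 4*u*v - 2*v^2) du + (u*(3*u^2 - 3*u*v - u - v)) dv

Using F^*(f dg) = (f ∘ F) d(g ∘ F), substitute each coordinate x_i by F_i(u, v) in f_i, and replace dx_i by d F_i = (∂F_i/∂u) du + (∂F_i/∂v) dv.
  For the x component: f_1(F) = -3*u^2 + 3*u*v + 2*v; d F_1 = (2*u - v) du + (-u) dv
  For the y component: f_2(F) = u*(u - v); d F_2 = (0) du + (-1) dv
Combining and collecting du, dv coefficients:
  coeff of du: -6*u^3 + 9*u^2*v - 3*u*v^2 + 4*u*v - 2*v^2
  coeff of dv: u*(3*u^2 - 3*u*v - u - v)
F^* omega = (-6*u^3 + 9*u^2*v - 3*u*v^2 + 4*u*v - 2*v^2) du + (u*(3*u^2 - 3*u*v - u - v)) dv.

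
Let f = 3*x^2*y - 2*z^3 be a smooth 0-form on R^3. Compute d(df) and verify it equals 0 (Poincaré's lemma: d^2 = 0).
d(df) = 0

Step 1: df = sum_i (∂f/∂x_i) dx_i = (6*x*y) dx + (3*x^2) dy + (-6*z^2) dz.
Step 2: Apply d again. Using the 1-form formula, the coefficient of dx ∧ dy in d(df) is ∂^2 f/∂x ∂y - ∂^2 f/∂y ∂x = (6*x) - (6*x) = 0 (equality of mixed partials for smooth f).
Similarly for dx ∧ dz and dy ∧ dz — all coefficients vanish. So d(df) = 0.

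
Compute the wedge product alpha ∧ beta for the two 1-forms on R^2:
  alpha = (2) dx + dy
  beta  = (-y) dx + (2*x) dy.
alpha ∧ beta = (4*x + y) dx ∧ dy

Distribute the wedge, using dx_i ∧ dx_j = -dx_j ∧ dx_i and dx_i ∧ dx_i = 0. For each pair (i, j) with i < j, the coefficient of dx_i ∧ dx_j in alpha ∧ beta is (alpha_i * beta_j - alpha_j * beta_i). Collecting: alpha ∧ beta = (4*x + y) dx ∧ dy.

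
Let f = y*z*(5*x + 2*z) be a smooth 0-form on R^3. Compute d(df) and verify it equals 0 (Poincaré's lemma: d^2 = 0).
d(df) = 0

Step 1: df = sum_i (∂f/∂x_i) dx_i = (5*y*z) dx + (z*(5*x + 2*z)) dy + (y*(5*x + 4*z)) dz.
Step 2: Apply d again. Using the 1-form formula, the coefficient of dx ∧ dy in d(df) is ∂^2 f/∂x ∂y - ∂^2 f/∂y ∂x = (5*z) - (5*z) = 0 (equality of mixed partials for smooth f).
Similarly for dx ∧ dz and dy ∧ dz — all coefficients vanish. So d(df) = 0.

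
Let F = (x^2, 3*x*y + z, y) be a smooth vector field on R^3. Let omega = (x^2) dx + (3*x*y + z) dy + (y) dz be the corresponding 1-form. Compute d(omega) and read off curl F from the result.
d(omega) = (0) dy ∧ dz + (0) dz ∧ dx + (3*y) dx ∧ dy; curl F = (0, 0, 3*y)

d omega = sum_{i<j} (∂f_j/∂x_i - ∂f_i/∂x_j) dx_i ∧ dx_j. Under the identification (dy ∧ dz, dz ∧ dx, dx ∧ dy) ↔ (e_x, e_y, e_z), the coefficients are exactly the components of curl F. Compute:
  ∂R/∂y - ∂Q/∂z = (1) - (1) = 0
  ∂P/∂z - ∂R/∂x = (0) - (0) = 0
  ∂Q/∂x - ∂P/∂y = (3*y) - (0) = 3*y.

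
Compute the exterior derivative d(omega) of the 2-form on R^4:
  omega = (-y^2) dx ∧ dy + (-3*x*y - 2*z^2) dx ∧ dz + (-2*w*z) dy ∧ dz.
d(omega) = (3*x) dx ∧ dy ∧ dz + (-2*z) dy ∧ dz ∧ dw

For a 2-form omega = sum_{i<j} g_{ij} dx_i ∧ dx_j, the exterior derivative is
  d(omega) = sum_{i<j} d(g_{ij}) ∧ dx_i ∧ dx_j = sum_{i<j, k} (∂g_{ij}/∂x_k) dx_k ∧ dx_i ∧ dx_j.
Expand each term, using dx_k ∧ dx_i ∧ dx_j = sgn(permutation) dx_{(a)} ∧ dx_{(b)} ∧ dx_{(c)} with (a < b < c) sorted:
  d(-3*x*y - 2*z^2) includes (∂/∂y)(-3*x*y - 2*z^2) dy = (-3*x) dy, which multiplied by dx ∧ dz gives (3*x) dx ∧ dy ∧ dz
  d(-2*w*z) includes (∂/∂w)(-2*w*z) dw = (-2*z) dw, which multiplied by dy ∧ dz gives (-2*z) dy ∧ dz ∧ dw
Collecting like 3-forms: d(omega) = (3*x) dx ∧ dy ∧ dz + (-2*z) dy ∧ dz ∧ dw.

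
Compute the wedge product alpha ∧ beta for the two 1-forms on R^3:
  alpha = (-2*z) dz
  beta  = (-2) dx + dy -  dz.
alpha ∧ beta = (-4*z) dx ∧ dz + (2*z) dy ∧ dz

Distribute the wedge, using dx_i ∧ dx_j = -dx_j ∧ dx_i and dx_i ∧ dx_i = 0. For each pair (i, j) with i < j, the coefficient of dx_i ∧ dx_j in alpha ∧ beta is (alpha_i * beta_j - alpha_j * beta_i). Collecting: alpha ∧ beta = (-4*z) dx ∧ dz + (2*z) dy ∧ dz.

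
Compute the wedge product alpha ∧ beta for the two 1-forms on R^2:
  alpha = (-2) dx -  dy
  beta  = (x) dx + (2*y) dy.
alpha ∧ beta = (x - 4*y) dx ∧ dy

Distribute the wedge, using dx_i ∧ dx_j = -dx_j ∧ dx_i and dx_i ∧ dx_i = 0. For each pair (i, j) with i < j, the coefficient of dx_i ∧ dx_j in alpha ∧ beta is (alpha_i * beta_j - alpha_j * beta_i). Collecting: alpha ∧ beta = (x - 4*y) dx ∧ dy.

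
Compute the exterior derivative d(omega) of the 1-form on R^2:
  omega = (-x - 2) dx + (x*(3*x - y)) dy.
d(omega) = (6*x - y) dx ∧ dy

For a 1-form omega = sum_i f_i dx_i, the exterior derivative is
  d(omega) = sum_{i < j} (∂f_j/∂x_i - ∂f_i/∂x_j) dx_i ∧ dx_j.
  coefficient of dx ∧ dy: ∂f_2/∂x - ∂f_1/∂y = ∂(x*(3*x - y))/∂x - ∂(-x - 2)/∂y = 6*x - y
Assembling: d(omega) = (6*x - y) dx ∧ dy.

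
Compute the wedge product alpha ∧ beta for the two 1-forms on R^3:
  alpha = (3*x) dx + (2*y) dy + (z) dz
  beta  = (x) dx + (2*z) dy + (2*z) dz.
alpha ∧ beta = (2*x*(-y + 3*z)) dx ∧ dy + (5*x*z) dx ∧ dz + (2*z*(2*y - z)) dy ∧ dz

Distribute the wedge, using dx_i ∧ dx_j = -dx_j ∧ dx_i and dx_i ∧ dx_i = 0. For each pair (i, j) with i < j, the coefficient of dx_i ∧ dx_j in alpha ∧ beta is (alpha_i * beta_j - alpha_j * beta_i). Collecting: alpha ∧ beta = (2*x*(-y + 3*z)) dx ∧ dy + (5*x*z) dx ∧ dz + (2*z*(2*y - z)) dy ∧ dz.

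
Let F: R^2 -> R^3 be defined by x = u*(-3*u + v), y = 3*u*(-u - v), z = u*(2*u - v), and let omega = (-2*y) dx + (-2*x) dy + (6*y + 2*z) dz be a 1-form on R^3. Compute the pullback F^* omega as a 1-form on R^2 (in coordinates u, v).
F^* omega = (2*u*(-64*u^2 - 51*u*v + 16*v^2)) du + (2*u^2*(u + 16*v)) dv

Using F^*(f dg) = (f ∘ F) d(g ∘ F), substitute each coordinate x_i by F_i(u, v) in f_i, and replace dx_i by d F_i = (∂F_i/∂u) du + (∂F_i/∂v) dv.
  For the x component: f_1(F) = 6*u*(u + v); d F_1 = (-6*u + v) du + (u) dv
  For the y component: f_2(F) = 2*u*(3*u - v); d F_2 = (-6*u - 3*v) du + (-3*u) dv
  For the z component: f_3(F) = 2*u*(-7*u - 10*v); d F_3 = (4*u - v) du + (-u) dv
Combining and collecting du, dv coefficients:
  coeff of du: 2*u*(-64*u^2 - 51*u*v + 16*v^2)
  coeff of dv: 2*u^2*(u + 16*v)
F^* omega = (2*u*(-64*u^2 - 51*u*v + 16*v^2)) du + (2*u^2*(u + 16*v)) dv.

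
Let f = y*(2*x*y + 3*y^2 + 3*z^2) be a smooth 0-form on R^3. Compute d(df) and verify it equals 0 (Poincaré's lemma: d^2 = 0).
d(df) = 0

Step 1: df = sum_i (∂f/∂x_i) dx_i = (2*y^2) dx + (4*x*y + 9*y^2 + 3*z^2) dy + (6*y*z) dz.
Step 2: Apply d again. Using the 1-form formula, the coefficient of dx ∧ dy in d(df) is ∂^2 f/∂x ∂y - ∂^2 f/∂y ∂x = (4*y) - (4*y) = 0 (equality of mixed partials for smooth f).
Similarly for dx ∧ dz and dy ∧ dz — all coefficients vanish. So d(df) = 0.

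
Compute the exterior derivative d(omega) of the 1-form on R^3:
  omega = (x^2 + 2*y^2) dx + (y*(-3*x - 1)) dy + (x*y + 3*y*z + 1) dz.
d(omega) = (-7*y) dx ∧ dy + (y) dx ∧ dz + (x + 3*z) dy ∧ dz

For a 1-form omega = sum_i f_i dx_i, the exterior derivative is
  d(omega) = sum_{i < j} (∂f_j/∂x_i - ∂f_i/∂x_j) dx_i ∧ dx_j.
  coefficient of dx ∧ dy: ∂f_2/∂x - ∂f_1/∂y = ∂(y*(-3*x - 1))/∂x - ∂(x^2 + 2*y^2)/∂y = -7*y
  coefficient of dx ∧ dz: ∂f_3/∂x - ∂f_1/∂z = ∂(x*y + 3*y*z + 1)/∂x - ∂(x^2 + 2*y^2)/∂z = y
  coefficient of dy ∧ dz: ∂f_3/∂y - ∂f_2/∂z = ∂(x*y + 3*y*z + 1)/∂y - ∂(y*(-3*x - 1))/∂z = x + 3*z
Assembling: d(omega) = (-7*y) dx ∧ dy + (y) dx ∧ dz + (x + 3*z) dy ∧ dz.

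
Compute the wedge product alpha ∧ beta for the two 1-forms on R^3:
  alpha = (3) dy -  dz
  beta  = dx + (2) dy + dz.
alpha ∧ beta = (-3) dx ∧ dy + (5) dy ∧ dz + (1) dx ∧ dz

Distribute the wedge, using dx_i ∧ dx_j = -dx_j ∧ dx_i and dx_i ∧ dx_i = 0. For each pair (i, j) with i < j, the coefficient of dx_i ∧ dx_j in alpha ∧ beta is (alpha_i * beta_j - alpha_j * beta_i). Collecting: alpha ∧ beta = (-3) dx ∧ dy + (5) dy ∧ dz + (1) dx ∧ dz.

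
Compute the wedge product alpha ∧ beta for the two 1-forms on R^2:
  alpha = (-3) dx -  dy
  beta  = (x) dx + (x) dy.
alpha ∧ beta = (-2*x) dx ∧ dy

Distribute the wedge, using dx_i ∧ dx_j = -dx_j ∧ dx_i and dx_i ∧ dx_i = 0. For each pair (i, j) with i < j, the coefficient of dx_i ∧ dx_j in alpha ∧ beta is (alpha_i * beta_j - alpha_j * beta_i). Collecting: alpha ∧ beta = (-2*x) dx ∧ dy.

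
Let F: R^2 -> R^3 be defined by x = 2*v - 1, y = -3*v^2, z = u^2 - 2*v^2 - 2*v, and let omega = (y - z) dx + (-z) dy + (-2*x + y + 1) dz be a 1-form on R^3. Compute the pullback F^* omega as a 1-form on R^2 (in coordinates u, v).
F^* omega = (2*u*(-3*v^2 - 4*v + 3)) du + (6*u^2*v - 2*u^2 + 8*v^2 - 6) dv

Using F^*(f dg) = (f ∘ F) d(g ∘ F), substitute each coordinate x_i by F_i(u, v) in f_i, and replace dx_i by d F_i = (∂F_i/∂u) du + (∂F_i/∂v) dv.
  For the x component: f_1(F) = -u^2 - v^2 + 2*v; d F_1 = (0) du + (2) dv
  For the y component: f_2(F) = -u^2 + 2*v^2 + 2*v; d F_2 = (0) du + (-6*v) dv
  For the z component: f_3(F) = -3*v^2 - 4*v + 3; d F_3 = (2*u) du + (-4*v - 2) dv
Combining and collecting du, dv coefficients:
  coeff of du: 2*u*(-3*v^2 - 4*v + 3)
  coeff of dv: 6*u^2*v - 2*u^2 + 8*v^2 - 6
F^* omega = (2*u*(-3*v^2 - 4*v + 3)) du + (6*u^2*v - 2*u^2 + 8*v^2 - 6) dv.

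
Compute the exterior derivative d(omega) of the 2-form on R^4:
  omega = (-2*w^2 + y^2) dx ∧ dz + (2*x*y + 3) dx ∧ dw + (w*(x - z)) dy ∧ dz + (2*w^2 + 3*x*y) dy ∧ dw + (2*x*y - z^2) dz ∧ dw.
d(omega) = (w - 2*y) dx ∧ dy ∧ dz + (-4*w + 2*y) dx ∧ dz ∧ dw + (-2*x + 3*y) dx ∧ dy ∧ dw + (3*x - z) dy ∧ dz ∧ dw

For a 2-form omega = sum_{i<j} g_{ij} dx_i ∧ dx_j, the exterior derivative is
  d(omega) = sum_{i<j} d(g_{ij}) ∧ dx_i ∧ dx_j = sum_{i<j, k} (∂g_{ij}/∂x_k) dx_k ∧ dx_i ∧ dx_j.
Expand each term, using dx_k ∧ dx_i ∧ dx_j = sgn(permutation) dx_{(a)} ∧ dx_{(b)} ∧ dx_{(c)} with (a < b < c) sorted:
  d(-2*w^2 + y^2) includes (∂/∂y)(-2*w^2 + y^2) dy = (2*y) dy, which multiplied by dx ∧ dz gives (-2*y) dx ∧ dy ∧ dz
  d(-2*w^2 + y^2) includes (∂/∂w)(-2*w^2 + y^2) dw = (-4*w) dw, which multiplied by dx ∧ dz gives (-4*w) dx ∧ dz ∧ dw
  d(2*x*y + 3) includes (∂/∂y)(2*x*y + 3) dy = (2*x) dy, which multiplied by dx ∧ dw gives (-2*x) dx ∧ dy ∧ dw
  d(w*(x - z)) includes (∂/∂x)(w*(x - z)) dx = (w) dx, which multiplied by dy ∧ dz gives (w) dx ∧ dy ∧ dz
  d(w*(x - z)) includes (∂/∂w)(w*(x - z)) dw = (x - z) dw, which multiplied by dy ∧ dz gives (x - z) dy ∧ dz ∧ dw
  d(2*w^2 + 3*x*y) includes (∂/∂x)(2*w^2 + 3*x*y) dx = (3*y) dx, which multiplied by dy ∧ dw gives (3*y) dx ∧ dy ∧ dw
  d(2*x*y - z^2) includes (∂/∂x)(2*x*y - z^2) dx = (2*y) dx, which multiplied by dz ∧ dw gives (2*y) dx ∧ dz ∧ dw
  d(2*x*y - z^2) includes (∂/∂y)(2*x*y - z^2) dy = (2*x) dy, which multiplied by dz ∧ dw gives (2*x) dy ∧ dz ∧ dw
Collecting like 3-forms: d(omega) = (w - 2*y) dx ∧ dy ∧ dz + (-4*w + 2*y) dx ∧ dz ∧ dw + (-2*x + 3*y) dx ∧ dy ∧ dw + (3*x - z) dy ∧ dz ∧ dw.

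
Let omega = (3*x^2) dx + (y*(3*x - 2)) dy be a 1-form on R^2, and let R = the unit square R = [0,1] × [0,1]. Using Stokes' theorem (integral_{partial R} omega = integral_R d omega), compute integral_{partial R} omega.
integral_(partial R) omega = 3/2

Stokes: integral_partial_R omega = integral_R d omega with d omega = (∂Q/∂x - ∂P/∂y) dx ∧ dy.
  ∂Q/∂x = 3*y
  ∂P/∂y = 0
  integrand = ∂Q/∂x - ∂P/∂y = 3*y.
Integrating over R: integral_0^1 integral_0^1 (3*y) dx dy = 3/2.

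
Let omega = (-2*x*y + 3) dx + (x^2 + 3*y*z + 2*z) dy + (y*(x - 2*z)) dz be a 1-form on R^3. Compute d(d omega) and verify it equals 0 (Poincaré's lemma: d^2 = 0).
d(d omega) = 0

Step 1: d omega = sum_{i<j} (∂f_j/∂x_i - ∂f_i/∂x_j) dx_i ∧ dx_j:
  coeff of dx ∧ dy: 4*x
  coeff of dx ∧ dz: y
  coeff of dy ∧ dz: x - 3*y - 2*z - 2
Step 2: Apply d again to each 2-form coefficient. The only possible 3-form in R^3 is dx ∧ dy ∧ dz, with coefficient
  ∂(coeff of dy∧dz)/∂x - ∂(coeff of dx∧dz)/∂y + ∂(coeff of dx∧dy)/∂z
  = ∂/∂x (x - 3*y - 2*z - 2) - ∂/∂y (y) + ∂/∂z (4*x).
Each of these terms simplifies to sums of mixed partials that cancel in pairs. The result is 0 (by equality of mixed partials for smooth functions — Schwarz / Clairaut).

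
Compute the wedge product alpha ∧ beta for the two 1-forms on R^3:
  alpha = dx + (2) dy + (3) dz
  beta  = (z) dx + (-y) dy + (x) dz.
alpha ∧ beta = (-y - 2*z) dx ∧ dy + (x - 3*z) dx ∧ dz + (2*x + 3*y) dy ∧ dz

Distribute the wedge, using dx_i ∧ dx_j = -dx_j ∧ dx_i and dx_i ∧ dx_i = 0. For each pair (i, j) with i < j, the coefficient of dx_i ∧ dx_j in alpha ∧ beta is (alpha_i * beta_j - alpha_j * beta_i). Collecting: alpha ∧ beta = (-y - 2*z) dx ∧ dy + (x - 3*z) dx ∧ dz + (2*x + 3*y) dy ∧ dz.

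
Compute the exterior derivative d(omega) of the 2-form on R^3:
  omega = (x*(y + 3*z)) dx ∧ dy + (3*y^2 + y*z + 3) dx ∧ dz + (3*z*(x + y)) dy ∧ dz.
d(omega) = (3*x - 6*y + 2*z) dx ∧ dy ∧ dz

For a 2-form omega = sum_{i<j} g_{ij} dx_i ∧ dx_j, the exterior derivative is
  d(omega) = sum_{i<j} d(g_{ij}) ∧ dx_i ∧ dx_j = sum_{i<j, k} (∂g_{ij}/∂x_k) dx_k ∧ dx_i ∧ dx_j.
Expand each term, using dx_k ∧ dx_i ∧ dx_j = sgn(permutation) dx_{(a)} ∧ dx_{(b)} ∧ dx_{(c)} with (a < b < c) sorted:
  d(x*(y + 3*z)) includes (∂/∂z)(x*(y + 3*z)) dz = (3*x) dz, which multiplied by dx ∧ dy gives (3*x) dx ∧ dy ∧ dz
  d(3*y^2 + y*z + 3) includes (∂/∂y)(3*y^2 + y*z + 3) dy = (6*y + z) dy, which multiplied by dx ∧ dz gives (-6*y - z) dx ∧ dy ∧ dz
  d(3*z*(x + y)) includes (∂/∂x)(3*z*(x + y)) dx = (3*z) dx, which multiplied by dy ∧ dz gives (3*z) dx ∧ dy ∧ dz
Collecting like 3-forms: d(omega) = (3*x - 6*y + 2*z) dx ∧ dy ∧ dz.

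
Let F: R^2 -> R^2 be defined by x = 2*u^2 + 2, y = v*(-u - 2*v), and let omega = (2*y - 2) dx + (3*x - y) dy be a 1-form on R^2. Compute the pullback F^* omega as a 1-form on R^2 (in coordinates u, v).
F^* omega = (-14*u^2*v - 17*u*v^2 - 8*u - 2*v^3 - 6*v) du + (-6*u^3 - 25*u^2*v - 6*u*v^2 - 6*u - 8*v^3 - 24*v) dv

Using F^*(f dg) = (f ∘ F) d(g ∘ F), substitute each coordinate x_i by F_i(u, v) in f_i, and replace dx_i by d F_i = (∂F_i/∂u) du + (∂F_i/∂v) dv.
  For the x component: f_1(F) = -2*u*v - 4*v^2 - 2; d F_1 = (4*u) du + (0) dv
  For the y component: f_2(F) = 6*u^2 + u*v + 2*v^2 + 6; d F_2 = (-v) du + (-u - 4*v) dv
Combining and collecting du, dv coefficients:
  coeff of du: -14*u^2*v - 17*u*v^2 - 8*u - 2*v^3 - 6*v
  coeff of dv: -6*u^3 - 25*u^2*v - 6*u*v^2 - 6*u - 8*v^3 - 24*v
F^* omega = (-14*u^2*v - 17*u*v^2 - 8*u - 2*v^3 - 6*v) du + (-6*u^3 - 25*u^2*v - 6*u*v^2 - 6*u - 8*v^3 - 24*v) dv.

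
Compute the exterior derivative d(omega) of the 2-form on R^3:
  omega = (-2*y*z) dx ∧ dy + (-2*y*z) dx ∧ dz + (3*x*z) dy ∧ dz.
d(omega) = (-2*y + 5*z) dx ∧ dy ∧ dz

For a 2-form omega = sum_{i<j} g_{ij} dx_i ∧ dx_j, the exterior derivative is
  d(omega) = sum_{i<j} d(g_{ij}) ∧ dx_i ∧ dx_j = sum_{i<j, k} (∂g_{ij}/∂x_k) dx_k ∧ dx_i ∧ dx_j.
Expand each term, using dx_k ∧ dx_i ∧ dx_j = sgn(permutation) dx_{(a)} ∧ dx_{(b)} ∧ dx_{(c)} with (a < b < c) sorted:
  d(-2*y*z) includes (∂/∂z)(-2*y*z) dz = (-2*y) dz, which multiplied by dx ∧ dy gives (-2*y) dx ∧ dy ∧ dz
  d(-2*y*z) includes (∂/∂y)(-2*y*z) dy = (-2*z) dy, which multiplied by dx ∧ dz gives (2*z) dx ∧ dy ∧ dz
  d(3*x*z) includes (∂/∂x)(3*x*z) dx = (3*z) dx, which multiplied by dy ∧ dz gives (3*z) dx ∧ dy ∧ dz
Collecting like 3-forms: d(omega) = (-2*y + 5*z) dx ∧ dy ∧ dz.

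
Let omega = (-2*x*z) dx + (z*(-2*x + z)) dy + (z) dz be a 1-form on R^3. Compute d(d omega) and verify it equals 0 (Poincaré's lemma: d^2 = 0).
d(d omega) = 0

Step 1: d omega = sum_{i<j} (∂f_j/∂x_i - ∂f_i/∂x_j) dx_i ∧ dx_j:
  coeff of dx ∧ dy: -2*z
  coeff of dx ∧ dz: 2*x
  coeff of dy ∧ dz: 2*x - 2*z
Step 2: Apply d again to each 2-form coefficient. The only possible 3-form in R^3 is dx ∧ dy ∧ dz, with coefficient
  ∂(coeff of dy∧dz)/∂x - ∂(coeff of dx∧dz)/∂y + ∂(coeff of dx∧dy)/∂z
  = ∂/∂x (2*x - 2*z) - ∂/∂y (2*x) + ∂/∂z (-2*z).
Each of these terms simplifies to sums of mixed partials that cancel in pairs. The result is 0 (by equality of mixed partials for smooth functions — Schwarz / Clairaut).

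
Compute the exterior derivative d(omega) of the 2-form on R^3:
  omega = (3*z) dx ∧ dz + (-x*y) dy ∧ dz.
d(omega) = (-y) dx ∧ dy ∧ dz

For a 2-form omega = sum_{i<j} g_{ij} dx_i ∧ dx_j, the exterior derivative is
  d(omega) = sum_{i<j} d(g_{ij}) ∧ dx_i ∧ dx_j = sum_{i<j, k} (∂g_{ij}/∂x_k) dx_k ∧ dx_i ∧ dx_j.
Expand each term, using dx_k ∧ dx_i ∧ dx_j = sgn(permutation) dx_{(a)} ∧ dx_{(b)} ∧ dx_{(c)} with (a < b < c) sorted:
  d(-x*y) includes (∂/∂x)(-x*y) dx = (-y) dx, which multiplied by dy ∧ dz gives (-y) dx ∧ dy ∧ dz
Collecting like 3-forms: d(omega) = (-y) dx ∧ dy ∧ dz.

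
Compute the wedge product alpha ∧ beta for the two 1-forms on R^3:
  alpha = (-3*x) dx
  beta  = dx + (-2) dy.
alpha ∧ beta = (6*x) dx ∧ dy

Distribute the wedge, using dx_i ∧ dx_j = -dx_j ∧ dx_i and dx_i ∧ dx_i = 0. For each pair (i, j) with i < j, the coefficient of dx_i ∧ dx_j in alpha ∧ beta is (alpha_i * beta_j - alpha_j * beta_i). Collecting: alpha ∧ beta = (6*x) dx ∧ dy.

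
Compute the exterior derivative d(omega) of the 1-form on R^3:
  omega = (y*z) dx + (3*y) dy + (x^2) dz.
d(omega) = (-z) dx ∧ dy + (2*x - y) dx ∧ dz

For a 1-form omega = sum_i f_i dx_i, the exterior derivative is
  d(omega) = sum_{i < j} (∂f_j/∂x_i - ∂f_i/∂x_j) dx_i ∧ dx_j.
  coefficient of dx ∧ dy: ∂f_2/∂x - ∂f_1/∂y = ∂(3*y)/∂x - ∂(y*z)/∂y = -z
  coefficient of dx ∧ dz: ∂f_3/∂x - ∂f_1/∂z = ∂(x^2)/∂x - ∂(y*z)/∂z = 2*x - y
Assembling: d(omega) = (-z) dx ∧ dy + (2*x - y) dx ∧ dz.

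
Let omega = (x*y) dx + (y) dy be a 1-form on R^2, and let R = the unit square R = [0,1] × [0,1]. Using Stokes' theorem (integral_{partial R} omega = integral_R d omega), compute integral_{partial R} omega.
integral_(partial R) omega = -1/2

Stokes: integral_partial_R omega = integral_R d omega with d omega = (∂Q/∂x - ∂P/∂y) dx ∧ dy.
  ∂Q/∂x = 0
  ∂P/∂y = x
  integrand = ∂Q/∂x - ∂P/∂y = -x.
Integrating over R: integral_0^1 integral_0^1 (-x) dx dy = -1/2.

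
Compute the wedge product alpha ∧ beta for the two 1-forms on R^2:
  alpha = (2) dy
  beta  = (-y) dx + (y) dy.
alpha ∧ beta = (2*y) dx ∧ dy

Distribute the wedge, using dx_i ∧ dx_j = -dx_j ∧ dx_i and dx_i ∧ dx_i = 0. For each pair (i, j) with i < j, the coefficient of dx_i ∧ dx_j in alpha ∧ beta is (alpha_i * beta_j - alpha_j * beta_i). Collecting: alpha ∧ beta = (2*y) dx ∧ dy.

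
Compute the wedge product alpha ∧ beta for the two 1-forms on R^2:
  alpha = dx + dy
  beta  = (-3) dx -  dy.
alpha ∧ beta = (2) dx ∧ dy

Distribute the wedge, using dx_i ∧ dx_j = -dx_j ∧ dx_i and dx_i ∧ dx_i = 0. For each pair (i, j) with i < j, the coefficient of dx_i ∧ dx_j in alpha ∧ beta is (alpha_i * beta_j - alpha_j * beta_i). Collecting: alpha ∧ beta = (2) dx ∧ dy.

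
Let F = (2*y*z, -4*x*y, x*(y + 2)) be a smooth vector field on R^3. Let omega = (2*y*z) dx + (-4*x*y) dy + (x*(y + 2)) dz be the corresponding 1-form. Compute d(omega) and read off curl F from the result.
d(omega) = (x) dy ∧ dz + (y - 2) dz ∧ dx + (-4*y - 2*z) dx ∧ dy; curl F = (x, y - 2, -4*y - 2*z)

d omega = sum_{i<j} (∂f_j/∂x_i - ∂f_i/∂x_j) dx_i ∧ dx_j. Under the identification (dy ∧ dz, dz ∧ dx, dx ∧ dy) ↔ (e_x, e_y, e_z), the coefficients are exactly the components of curl F. Compute:
  ∂R/∂y - ∂Q/∂z = (x) - (0) = x
  ∂P/∂z - ∂R/∂x = (2*y) - (y + 2) = y - 2
  ∂Q/∂x - ∂P/∂y = (-4*y) - (2*z) = -4*y - 2*z.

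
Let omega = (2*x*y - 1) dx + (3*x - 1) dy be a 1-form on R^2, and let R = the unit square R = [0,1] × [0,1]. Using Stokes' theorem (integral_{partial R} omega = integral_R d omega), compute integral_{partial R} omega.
integral_(partial R) omega = 2

Stokes: integral_partial_R omega = integral_R d omega with d omega = (∂Q/∂x - ∂P/∂y) dx ∧ dy.
  ∂Q/∂x = 3
  ∂P/∂y = 2*x
  integrand = ∂Q/∂x - ∂P/∂y = 3 - 2*x.
Integrating over R: integral_0^1 integral_0^1 (3 - 2*x) dx dy = 2.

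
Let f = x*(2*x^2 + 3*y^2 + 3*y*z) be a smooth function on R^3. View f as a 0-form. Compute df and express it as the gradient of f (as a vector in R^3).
df = (6*x^2 + 3*y^2 + 3*y*z) dx + (3*x*(2*y + z)) dy + (3*x*y) dz; grad f = (6*x^2 + 3*y^2 + 3*y*z, 3*x*(2*y + z), 3*x*y)

For a 0-form f, d f = (∂f/∂x) dx + (∂f/∂y) dy + (∂f/∂z) dz. The components of the vector representation are exactly the entries of grad f in Cartesian coordinates:
  ∂f/∂x = 6*x^2 + 3*y^2 + 3*y*z
  ∂f/∂y = 3*x*(2*y + z)
  ∂f/∂z = 3*x*y.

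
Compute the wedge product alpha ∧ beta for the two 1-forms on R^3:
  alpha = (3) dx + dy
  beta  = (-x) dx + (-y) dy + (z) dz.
alpha ∧ beta = (x - 3*y) dx ∧ dy + (3*z) dx ∧ dz + (z) dy ∧ dz

Distribute the wedge, using dx_i ∧ dx_j = -dx_j ∧ dx_i and dx_i ∧ dx_i = 0. For each pair (i, j) with i < j, the coefficient of dx_i ∧ dx_j in alpha ∧ beta is (alpha_i * beta_j - alpha_j * beta_i). Collecting: alpha ∧ beta = (x - 3*y) dx ∧ dy + (3*z) dx ∧ dz + (z) dy ∧ dz.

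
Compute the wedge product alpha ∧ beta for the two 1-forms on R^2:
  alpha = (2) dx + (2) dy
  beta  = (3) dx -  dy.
alpha ∧ beta = (-8) dx ∧ dy

Distribute the wedge, using dx_i ∧ dx_j = -dx_j ∧ dx_i and dx_i ∧ dx_i = 0. For each pair (i, j) with i < j, the coefficient of dx_i ∧ dx_j in alpha ∧ beta is (alpha_i * beta_j - alpha_j * beta_i). Collecting: alpha ∧ beta = (-8) dx ∧ dy.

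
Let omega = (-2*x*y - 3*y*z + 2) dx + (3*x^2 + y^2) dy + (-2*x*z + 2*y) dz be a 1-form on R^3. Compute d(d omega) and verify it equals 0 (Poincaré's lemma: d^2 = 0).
d(d omega) = 0

Step 1: d omega = sum_{i<j} (∂f_j/∂x_i - ∂f_i/∂x_j) dx_i ∧ dx_j:
  coeff of dx ∧ dy: 8*x + 3*z
  coeff of dx ∧ dz: 3*y - 2*z
  coeff of dy ∧ dz: 2
Step 2: Apply d again to each 2-form coefficient. The only possible 3-form in R^3 is dx ∧ dy ∧ dz, with coefficient
  ∂(coeff of dy∧dz)/∂x - ∂(coeff of dx∧dz)/∂y + ∂(coeff of dx∧dy)/∂z
  = ∂/∂x (2) - ∂/∂y (3*y - 2*z) + ∂/∂z (8*x + 3*z).
Each of these terms simplifies to sums of mixed partials that cancel in pairs. The result is 0 (by equality of mixed partials for smooth functions — Schwarz / Clairaut).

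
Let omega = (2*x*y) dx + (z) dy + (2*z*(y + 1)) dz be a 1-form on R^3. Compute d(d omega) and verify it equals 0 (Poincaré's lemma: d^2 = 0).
d(d omega) = 0

Step 1: d omega = sum_{i<j} (∂f_j/∂x_i - ∂f_i/∂x_j) dx_i ∧ dx_j:
  coeff of dx ∧ dy: -2*x
  coeff of dx ∧ dz: 0
  coeff of dy ∧ dz: 2*z - 1
Step 2: Apply d again to each 2-form coefficient. The only possible 3-form in R^3 is dx ∧ dy ∧ dz, with coefficient
  ∂(coeff of dy∧dz)/∂x - ∂(coeff of dx∧dz)/∂y + ∂(coeff of dx∧dy)/∂z
  = ∂/∂x (2*z - 1) - ∂/∂y (0) + ∂/∂z (-2*x).
Each of these terms simplifies to sums of mixed partials that cancel in pairs. The result is 0 (by equality of mixed partials for smooth functions — Schwarz / Clairaut).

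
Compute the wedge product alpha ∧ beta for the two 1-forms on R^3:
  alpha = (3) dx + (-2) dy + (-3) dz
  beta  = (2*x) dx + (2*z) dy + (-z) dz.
alpha ∧ beta = (4*x + 6*z) dx ∧ dy + (6*x - 3*z) dx ∧ dz + (8*z) dy ∧ dz

Distribute the wedge, using dx_i ∧ dx_j = -dx_j ∧ dx_i and dx_i ∧ dx_i = 0. For each pair (i, j) with i < j, the coefficient of dx_i ∧ dx_j in alpha ∧ beta is (alpha_i * beta_j - alpha_j * beta_i). Collecting: alpha ∧ beta = (4*x + 6*z) dx ∧ dy + (6*x - 3*z) dx ∧ dz + (8*z) dy ∧ dz.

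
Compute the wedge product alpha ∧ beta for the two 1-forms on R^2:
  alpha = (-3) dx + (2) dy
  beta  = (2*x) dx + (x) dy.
alpha ∧ beta = (-7*x) dx ∧ dy

Distribute the wedge, using dx_i ∧ dx_j = -dx_j ∧ dx_i and dx_i ∧ dx_i = 0. For each pair (i, j) with i < j, the coefficient of dx_i ∧ dx_j in alpha ∧ beta is (alpha_i * beta_j - alpha_j * beta_i). Collecting: alpha ∧ beta = (-7*x) dx ∧ dy.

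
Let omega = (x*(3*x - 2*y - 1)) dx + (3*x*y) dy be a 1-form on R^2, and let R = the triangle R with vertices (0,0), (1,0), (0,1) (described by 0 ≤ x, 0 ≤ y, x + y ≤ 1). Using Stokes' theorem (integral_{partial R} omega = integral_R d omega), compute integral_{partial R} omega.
integral_(partial R) omega = 5/6

Stokes: integral_partial_R omega = integral_R d omega with d omega = (∂Q/∂x - ∂P/∂y) dx ∧ dy.
  ∂Q/∂x = 3*y
  ∂P/∂y = -2*x
  integrand = ∂Q/∂x - ∂P/∂y = 2*x + 3*y.
Integrating over R: integral_0^1 integral_0^{1-x} (2*x + 3*y) dy dx = 5/6.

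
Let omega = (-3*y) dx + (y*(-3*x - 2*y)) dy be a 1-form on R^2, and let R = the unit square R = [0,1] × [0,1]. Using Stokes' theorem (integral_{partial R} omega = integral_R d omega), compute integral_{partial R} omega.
integral_(partial R) omega = 3/2

Stokes: integral_partial_R omega = integral_R d omega with d omega = (∂Q/∂x - ∂P/∂y) dx ∧ dy.
  ∂Q/∂x = -3*y
  ∂P/∂y = -3
  integrand = ∂Q/∂x - ∂P/∂y = 3 - 3*y.
Integrating over R: integral_0^1 integral_0^1 (3 - 3*y) dx dy = 3/2.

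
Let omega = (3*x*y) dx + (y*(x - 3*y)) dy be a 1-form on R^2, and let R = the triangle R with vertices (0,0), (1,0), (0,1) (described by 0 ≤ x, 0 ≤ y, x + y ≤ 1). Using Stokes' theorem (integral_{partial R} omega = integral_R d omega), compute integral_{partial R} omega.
integral_(partial R) omega = -1/3

Stokes: integral_partial_R omega = integral_R d omega with d omega = (∂Q/∂x - ∂P/∂y) dx ∧ dy.
  ∂Q/∂x = y
  ∂P/∂y = 3*x
  integrand = ∂Q/∂x - ∂P/∂y = -3*x + y.
Integrating over R: integral_0^1 integral_0^{1-x} (-3*x + y) dy dx = -1/3.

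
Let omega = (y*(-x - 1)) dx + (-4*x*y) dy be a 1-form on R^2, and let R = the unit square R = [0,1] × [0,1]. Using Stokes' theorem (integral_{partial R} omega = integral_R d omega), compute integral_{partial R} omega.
integral_(partial R) omega = -1/2

Stokes: integral_partial_R omega = integral_R d omega with d omega = (∂Q/∂x - ∂P/∂y) dx ∧ dy.
  ∂Q/∂x = -4*y
  ∂P/∂y = -x - 1
  integrand = ∂Q/∂x - ∂P/∂y = x - 4*y + 1.
Integrating over R: integral_0^1 integral_0^1 (x - 4*y + 1) dx dy = -1/2.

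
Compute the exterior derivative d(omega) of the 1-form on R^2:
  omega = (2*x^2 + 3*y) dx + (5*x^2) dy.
d(omega) = (10*x - 3) dx ∧ dy

For a 1-form omega = sum_i f_i dx_i, the exterior derivative is
  d(omega) = sum_{i < j} (∂f_j/∂x_i - ∂f_i/∂x_j) dx_i ∧ dx_j.
  coefficient of dx ∧ dy: ∂f_2/∂x - ∂f_1/∂y = ∂(5*x^2)/∂x - ∂(2*x^2 + 3*y)/∂y = 10*x - 3
Assembling: d(omega) = (10*x - 3) dx ∧ dy.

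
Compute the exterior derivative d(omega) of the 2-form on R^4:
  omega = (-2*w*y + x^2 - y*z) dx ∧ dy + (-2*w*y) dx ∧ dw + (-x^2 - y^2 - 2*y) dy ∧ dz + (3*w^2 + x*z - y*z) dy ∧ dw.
d(omega) = (-2*x - y) dx ∧ dy ∧ dz + (2*w - 2*y + z) dx ∧ dy ∧ dw + (-x + y) dy ∧ dz ∧ dw

For a 2-form omega = sum_{i<j} g_{ij} dx_i ∧ dx_j, the exterior derivative is
  d(omega) = sum_{i<j} d(g_{ij}) ∧ dx_i ∧ dx_j = sum_{i<j, k} (∂g_{ij}/∂x_k) dx_k ∧ dx_i ∧ dx_j.
Expand each term, using dx_k ∧ dx_i ∧ dx_j = sgn(permutation) dx_{(a)} ∧ dx_{(b)} ∧ dx_{(c)} with (a < b < c) sorted:
  d(-2*w*y + x^2 - y*z) includes (∂/∂z)(-2*w*y + x^2 - y*z) dz = (-y) dz, which multiplied by dx ∧ dy gives (-y) dx ∧ dy ∧ dz
  d(-2*w*y + x^2 - y*z) includes (∂/∂w)(-2*w*y + x^2 - y*z) dw = (-2*y) dw, which multiplied by dx ∧ dy gives (-2*y) dx ∧ dy ∧ dw
  d(-2*w*y) includes (∂/∂y)(-2*w*y) dy = (-2*w) dy, which multiplied by dx ∧ dw gives (2*w) dx ∧ dy ∧ dw
  d(-x^2 - y^2 - 2*y) includes (∂/∂x)(-x^2 - y^2 - 2*y) dx = (-2*x) dx, which multiplied by dy ∧ dz gives (-2*x) dx ∧ dy ∧ dz
  d(3*w^2 + x*z - y*z) includes (∂/∂x)(3*w^2 + x*z - y*z) dx = (z) dx, which multiplied by dy ∧ dw gives (z) dx ∧ dy ∧ dw
  d(3*w^2 + x*z - y*z) includes (∂/∂z)(3*w^2 + x*z - y*z) dz = (x - y) dz, which multiplied by dy ∧ dw gives (-x + y) dy ∧ dz ∧ dw
Collecting like 3-forms: d(omega) = (-2*x - y) dx ∧ dy ∧ dz + (2*w - 2*y + z) dx ∧ dy ∧ dw + (-x + y) dy ∧ dz ∧ dw.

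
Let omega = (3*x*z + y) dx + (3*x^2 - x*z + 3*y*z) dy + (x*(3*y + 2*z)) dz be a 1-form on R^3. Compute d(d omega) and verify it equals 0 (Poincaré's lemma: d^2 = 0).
d(d omega) = 0

Step 1: d omega = sum_{i<j} (∂f_j/∂x_i - ∂f_i/∂x_j) dx_i ∧ dx_j:
  coeff of dx ∧ dy: 6*x - z - 1
  coeff of dx ∧ dz: -3*x + 3*y + 2*z
  coeff of dy ∧ dz: 4*x - 3*y
Step 2: Apply d again to each 2-form coefficient. The only possible 3-form in R^3 is dx ∧ dy ∧ dz, with coefficient
  ∂(coeff of dy∧dz)/∂x - ∂(coeff of dx∧dz)/∂y + ∂(coeff of dx∧dy)/∂z
  = ∂/∂x (4*x - 3*y) - ∂/∂y (-3*x + 3*y + 2*z) + ∂/∂z (6*x - z - 1).
Each of these terms simplifies to sums of mixed partials that cancel in pairs. The result is 0 (by equality of mixed partials for smooth functions — Schwarz / Clairaut).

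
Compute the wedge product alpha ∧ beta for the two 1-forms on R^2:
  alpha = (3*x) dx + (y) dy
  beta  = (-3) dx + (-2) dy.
alpha ∧ beta = (-6*x + 3*y) dx ∧ dy

Distribute the wedge, using dx_i ∧ dx_j = -dx_j ∧ dx_i and dx_i ∧ dx_i = 0. For each pair (i, j) with i < j, the coefficient of dx_i ∧ dx_j in alpha ∧ beta is (alpha_i * beta_j - alpha_j * beta_i). Collecting: alpha ∧ beta = (-6*x + 3*y) dx ∧ dy.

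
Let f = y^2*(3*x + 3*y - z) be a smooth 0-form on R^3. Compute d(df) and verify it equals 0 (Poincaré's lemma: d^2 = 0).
d(df) = 0

Step 1: df = sum_i (∂f/∂x_i) dx_i = (3*y^2) dx + (y*(6*x + 9*y - 2*z)) dy + (-y^2) dz.
Step 2: Apply d again. Using the 1-form formula, the coefficient of dx ∧ dy in d(df) is ∂^2 f/∂x ∂y - ∂^2 f/∂y ∂x = (6*y) - (6*y) = 0 (equality of mixed partials for smooth f).
Similarly for dx ∧ dz and dy ∧ dz — all coefficients vanish. So d(df) = 0.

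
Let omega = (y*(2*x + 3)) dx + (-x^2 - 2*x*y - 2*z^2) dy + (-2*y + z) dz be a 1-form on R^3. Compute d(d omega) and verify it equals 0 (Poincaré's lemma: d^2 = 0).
d(d omega) = 0

Step 1: d omega = sum_{i<j} (∂f_j/∂x_i - ∂f_i/∂x_j) dx_i ∧ dx_j:
  coeff of dx ∧ dy: -4*x - 2*y - 3
  coeff of dx ∧ dz: 0
  coeff of dy ∧ dz: 4*z - 2
Step 2: Apply d again to each 2-form coefficient. The only possible 3-form in R^3 is dx ∧ dy ∧ dz, with coefficient
  ∂(coeff of dy∧dz)/∂x - ∂(coeff of dx∧dz)/∂y + ∂(coeff of dx∧dy)/∂z
  = ∂/∂x (4*z - 2) - ∂/∂y (0) + ∂/∂z (-4*x - 2*y - 3).
Each of these terms simplifies to sums of mixed partials that cancel in pairs. The result is 0 (by equality of mixed partials for smooth functions — Schwarz / Clairaut).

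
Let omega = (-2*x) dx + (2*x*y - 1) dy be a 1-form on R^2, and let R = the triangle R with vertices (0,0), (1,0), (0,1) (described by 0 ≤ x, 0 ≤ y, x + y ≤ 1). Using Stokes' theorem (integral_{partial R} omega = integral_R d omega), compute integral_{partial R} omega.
integral_(partial R) omega = 1/3

Stokes: integral_partial_R omega = integral_R d omega with d omega = (∂Q/∂x - ∂P/∂y) dx ∧ dy.
  ∂Q/∂x = 2*y
  ∂P/∂y = 0
  integrand = ∂Q/∂x - ∂P/∂y = 2*y.
Integrating over R: integral_0^1 integral_0^{1-x} (2*y) dy dx = 1/3.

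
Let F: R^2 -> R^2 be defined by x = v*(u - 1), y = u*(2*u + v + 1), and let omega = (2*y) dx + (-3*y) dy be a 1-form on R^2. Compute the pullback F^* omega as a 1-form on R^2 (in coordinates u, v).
F^* omega = (u*(-24*u^2 - 14*u*v - 18*u - v^2 - 4*v - 3)) du + (u*(-2*u^2 - u*v - 5*u - 2*v - 2)) dv

Using F^*(f dg) = (f ∘ F) d(g ∘ F), substitute each coordinate x_i by F_i(u, v) in f_i, and replace dx_i by d F_i = (∂F_i/∂u) du + (∂F_i/∂v) dv.
  For the x component: f_1(F) = 2*u*(2*u + v + 1); d F_1 = (v) du + (u - 1) dv
  For the y component: f_2(F) = 3*u*(-2*u - v - 1); d F_2 = (4*u + v + 1) du + (u) dv
Combining and collecting du, dv coefficients:
  coeff of du: u*(-24*u^2 - 14*u*v - 18*u - v^2 - 4*v - 3)
  coeff of dv: u*(-2*u^2 - u*v - 5*u - 2*v - 2)
F^* omega = (u*(-24*u^2 - 14*u*v - 18*u - v^2 - 4*v - 3)) du + (u*(-2*u^2 - u*v - 5*u - 2*v - 2)) dv.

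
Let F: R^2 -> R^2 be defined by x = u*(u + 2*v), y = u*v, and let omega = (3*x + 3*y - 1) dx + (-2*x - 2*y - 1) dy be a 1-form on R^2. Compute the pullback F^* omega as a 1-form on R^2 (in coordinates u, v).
F^* omega = (6*u^3 + 22*u^2*v + 12*u*v^2 - 2*u - 3*v) du + (u*(4*u^2 + 12*u*v - 3)) dv

Using F^*(f dg) = (f ∘ F) d(g ∘ F), substitute each coordinate x_i by F_i(u, v) in f_i, and replace dx_i by d F_i = (∂F_i/∂u) du + (∂F_i/∂v) dv.
  For the x component: f_1(F) = 3*u^2 + 9*u*v - 1; d F_1 = (2*u + 2*v) du + (2*u) dv
  For the y component: f_2(F) = -2*u^2 - 6*u*v - 1; d F_2 = (v) du + (u) dv
Combining and collecting du, dv coefficients:
  coeff of du: 6*u^3 + 22*u^2*v + 12*u*v^2 - 2*u - 3*v
  coeff of dv: u*(4*u^2 + 12*u*v - 3)
F^* omega = (6*u^3 + 22*u^2*v + 12*u*v^2 - 2*u - 3*v) du + (u*(4*u^2 + 12*u*v - 3)) dv.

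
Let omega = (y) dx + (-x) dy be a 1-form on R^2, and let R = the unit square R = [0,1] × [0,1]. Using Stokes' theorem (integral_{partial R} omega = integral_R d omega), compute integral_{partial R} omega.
integral_(partial R) omega = -2

Stokes: integral_partial_R omega = integral_R d omega with d omega = (∂Q/∂x - ∂P/∂y) dx ∧ dy.
  ∂Q/∂x = -1
  ∂P/∂y = 1
  integrand = ∂Q/∂x - ∂P/∂y = -2.
Integrating over R: integral_0^1 integral_0^1 (-2) dx dy = -2.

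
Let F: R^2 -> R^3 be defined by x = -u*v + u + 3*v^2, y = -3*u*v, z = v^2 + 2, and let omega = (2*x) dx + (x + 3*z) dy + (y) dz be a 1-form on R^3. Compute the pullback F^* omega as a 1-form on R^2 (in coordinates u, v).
F^* omega = (5*u*v^2 - 7*u*v + 2*u - 24*v^3 + 6*v^2 - 18*v) du + (5*u^2*v - 5*u^2 - 42*u*v^2 + 12*u*v - 18*u + 36*v^3) dv

Using F^*(f dg) = (f ∘ F) d(g ∘ F), substitute each coordinate x_i by F_i(u, v) in f_i, and replace dx_i by d F_i = (∂F_i/∂u) du + (∂F_i/∂v) dv.
  For the x component: f_1(F) = -2*u*v + 2*u + 6*v^2; d F_1 = (1 - v) du + (-u + 6*v) dv
  For the y component: f_2(F) = -u*v + u + 6*v^2 + 6; d F_2 = (-3*v) du + (-3*u) dv
  For the z component: f_3(F) = -3*u*v; d F_3 = (0) du + (2*v) dv
Combining and collecting du, dv coefficients:
  coeff of du: 5*u*v^2 - 7*u*v + 2*u - 24*v^3 + 6*v^2 - 18*v
  coeff of dv: 5*u^2*v - 5*u^2 - 42*u*v^2 + 12*u*v - 18*u + 36*v^3
F^* omega = (5*u*v^2 - 7*u*v + 2*u - 24*v^3 + 6*v^2 - 18*v) du + (5*u^2*v - 5*u^2 - 42*u*v^2 + 12*u*v - 18*u + 36*v^3) dv.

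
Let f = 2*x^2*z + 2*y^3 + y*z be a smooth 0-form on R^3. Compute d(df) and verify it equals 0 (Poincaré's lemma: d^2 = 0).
d(df) = 0

Step 1: df = sum_i (∂f/∂x_i) dx_i = (4*x*z) dx + (6*y^2 + z) dy + (2*x^2 + y) dz.
Step 2: Apply d again. Using the 1-form formula, the coefficient of dx ∧ dy in d(df) is ∂^2 f/∂x ∂y - ∂^2 f/∂y ∂x = (0) - (0) = 0 (equality of mixed partials for smooth f).
Similarly for dx ∧ dz and dy ∧ dz — all coefficients vanish. So d(df) = 0.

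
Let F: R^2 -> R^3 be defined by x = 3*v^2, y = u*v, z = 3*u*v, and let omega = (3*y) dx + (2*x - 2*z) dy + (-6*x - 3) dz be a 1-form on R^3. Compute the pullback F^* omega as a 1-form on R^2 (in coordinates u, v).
F^* omega = (3*v*(-2*u*v - 16*v^2 - 3)) du + (3*u*(-2*u*v - 10*v^2 - 3)) dv

Using F^*(f dg) = (f ∘ F) d(g ∘ F), substitute each coordinate x_i by F_i(u, v) in f_i, and replace dx_i by d F_i = (∂F_i/∂u) du + (∂F_i/∂v) dv.
  For the x component: f_1(F) = 3*u*v; d F_1 = (0) du + (6*v) dv
  For the y component: f_2(F) = 6*v*(-u + v); d F_2 = (v) du + (u) dv
  For the z component: f_3(F) = -18*v^2 - 3; d F_3 = (3*v) du + (3*u) dv
Combining and collecting du, dv coefficients:
  coeff of du: 3*v*(-2*u*v - 16*v^2 - 3)
  coeff of dv: 3*u*(-2*u*v - 10*v^2 - 3)
F^* omega = (3*v*(-2*u*v - 16*v^2 - 3)) du + (3*u*(-2*u*v - 10*v^2 - 3)) dv.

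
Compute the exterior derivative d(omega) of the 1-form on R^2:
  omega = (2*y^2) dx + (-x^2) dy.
d(omega) = (-2*x - 4*y) dx ∧ dy

For a 1-form omega = sum_i f_i dx_i, the exterior derivative is
  d(omega) = sum_{i < j} (∂f_j/∂x_i - ∂f_i/∂x_j) dx_i ∧ dx_j.
  coefficient of dx ∧ dy: ∂f_2/∂x - ∂f_1/∂y = ∂(-x^2)/∂x - ∂(2*y^2)/∂y = -2*x - 4*y
Assembling: d(omega) = (-2*x - 4*y) dx ∧ dy.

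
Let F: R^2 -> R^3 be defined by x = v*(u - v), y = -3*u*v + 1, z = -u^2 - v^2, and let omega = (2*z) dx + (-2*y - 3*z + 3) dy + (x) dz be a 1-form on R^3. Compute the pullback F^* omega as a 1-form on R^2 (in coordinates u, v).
F^* omega = (v*(-13*u^2 - 16*u*v - 11*v^2 - 3)) du + (-11*u^3 - 14*u^2*v - 13*u*v^2 - 3*u + 6*v^3) dv

Using F^*(f dg) = (f ∘ F) d(g ∘ F), substitute each coordinate x_i by F_i(u, v) in f_i, and replace dx_i by d F_i = (∂F_i/∂u) du + (∂F_i/∂v) dv.
  For the x component: f_1(F) = -2*u^2 - 2*v^2; d F_1 = (v) du + (u - 2*v) dv
  For the y component: f_2(F) = 3*u^2 + 6*u*v + 3*v^2 + 1; d F_2 = (-3*v) du + (-3*u) dv
  For the z component: f_3(F) = v*(u - v); d F_3 = (-2*u) du + (-2*v) dv
Combining and collecting du, dv coefficients:
  coeff of du: v*(-13*u^2 - 16*u*v - 11*v^2 - 3)
  coeff of dv: -11*u^3 - 14*u^2*v - 13*u*v^2 - 3*u + 6*v^3
F^* omega = (v*(-13*u^2 - 16*u*v - 11*v^2 - 3)) du + (-11*u^3 - 14*u^2*v - 13*u*v^2 - 3*u + 6*v^3) dv.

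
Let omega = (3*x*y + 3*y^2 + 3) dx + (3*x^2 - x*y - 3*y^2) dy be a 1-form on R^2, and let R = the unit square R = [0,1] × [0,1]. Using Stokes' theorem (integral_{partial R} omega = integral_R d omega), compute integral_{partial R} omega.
integral_(partial R) omega = -2

Stokes: integral_partial_R omega = integral_R d omega with d omega = (∂Q/∂x - ∂P/∂y) dx ∧ dy.
  ∂Q/∂x = 6*x - y
  ∂P/∂y = 3*x + 6*y
  integrand = ∂Q/∂x - ∂P/∂y = 3*x - 7*y.
Integrating over R: integral_0^1 integral_0^1 (3*x - 7*y) dx dy = -2.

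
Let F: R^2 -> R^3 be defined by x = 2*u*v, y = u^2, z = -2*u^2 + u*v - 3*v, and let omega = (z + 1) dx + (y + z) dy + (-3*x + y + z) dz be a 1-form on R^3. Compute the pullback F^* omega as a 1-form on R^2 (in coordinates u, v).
F^* omega = (2*u^3 + 17*u^2*v - 3*u*v^2 + 6*u*v - 9*v^2 + 2*v) du + (-5*u^3 - 3*u^2*v + 3*u^2 + 6*u*v + 2*u + 9*v) dv

Using F^*(f dg) = (f ∘ F) d(g ∘ F), substitute each coordinate x_i by F_i(u, v) in f_i, and replace dx_i by d F_i = (∂F_i/∂u) du + (∂F_i/∂v) dv.
  For the x component: f_1(F) = -2*u^2 + u*v - 3*v + 1; d F_1 = (2*v) du + (2*u) dv
  For the y component: f_2(F) = -u^2 + u*v - 3*v; d F_2 = (2*u) du + (0) dv
  For the z component: f_3(F) = -u^2 - 5*u*v - 3*v; d F_3 = (-4*u + v) du + (u - 3) dv
Combining and collecting du, dv coefficients:
  coeff of du: 2*u^3 + 17*u^2*v - 3*u*v^2 + 6*u*v - 9*v^2 + 2*v
  coeff of dv: -5*u^3 - 3*u^2*v + 3*u^2 + 6*u*v + 2*u + 9*v
F^* omega = (2*u^3 + 17*u^2*v - 3*u*v^2 + 6*u*v - 9*v^2 + 2*v) du + (-5*u^3 - 3*u^2*v + 3*u^2 + 6*u*v + 2*u + 9*v) dv.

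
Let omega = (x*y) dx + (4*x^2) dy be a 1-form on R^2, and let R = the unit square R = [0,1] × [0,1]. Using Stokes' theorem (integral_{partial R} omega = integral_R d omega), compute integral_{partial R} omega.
integral_(partial R) omega = 7/2

Stokes: integral_partial_R omega = integral_R d omega with d omega = (∂Q/∂x - ∂P/∂y) dx ∧ dy.
  ∂Q/∂x = 8*x
  ∂P/∂y = x
  integrand = ∂Q/∂x - ∂P/∂y = 7*x.
Integrating over R: integral_0^1 integral_0^1 (7*x) dx dy = 7/2.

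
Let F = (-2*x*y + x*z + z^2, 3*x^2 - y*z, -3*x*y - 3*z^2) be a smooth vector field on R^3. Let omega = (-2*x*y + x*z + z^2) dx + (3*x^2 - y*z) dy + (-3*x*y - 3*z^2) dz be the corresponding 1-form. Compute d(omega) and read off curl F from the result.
d(omega) = (-3*x + y) dy ∧ dz + (x + 3*y + 2*z) dz ∧ dx + (8*x) dx ∧ dy; curl F = (-3*x + y, x + 3*y + 2*z, 8*x)

d omega = sum_{i<j} (∂f_j/∂x_i - ∂f_i/∂x_j) dx_i ∧ dx_j. Under the identification (dy ∧ dz, dz ∧ dx, dx ∧ dy) ↔ (e_x, e_y, e_z), the coefficients are exactly the components of curl F. Compute:
  ∂R/∂y - ∂Q/∂z = (-3*x) - (-y) = -3*x + y
  ∂P/∂z - ∂R/∂x = (x + 2*z) - (-3*y) = x + 3*y + 2*z
  ∂Q/∂x - ∂P/∂y = (6*x) - (-2*x) = 8*x.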